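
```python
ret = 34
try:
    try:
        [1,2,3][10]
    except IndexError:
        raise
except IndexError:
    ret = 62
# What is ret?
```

Step-by-step execution trace:
1. Inner try: `[1,2,3][10]` raises IndexError.
2. Inner `except IndexError` matches; bare `raise` re-raises the same IndexError.
3. Outer `except IndexError` matches → ret = 62.
Result: 62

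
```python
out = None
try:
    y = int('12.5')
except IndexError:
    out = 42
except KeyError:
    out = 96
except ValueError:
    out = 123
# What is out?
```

Step-by-step execution trace:
1. `y = int('12.5')` raises ValueError.
2. `except IndexError` does not match ValueError; skipped.
3. `except KeyError` does not match ValueError; skipped.
4. `except ValueError` matches → out = 123.
Result: 123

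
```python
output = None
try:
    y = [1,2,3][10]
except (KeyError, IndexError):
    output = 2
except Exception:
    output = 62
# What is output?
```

Step-by-step execution trace:
1. `y = [1,2,3][10]` raises IndexError.
2. `except (KeyError, IndexError)` matches (IndexError is in the tuple) → output = 2.
3. `except Exception` is not reached.
Result: 2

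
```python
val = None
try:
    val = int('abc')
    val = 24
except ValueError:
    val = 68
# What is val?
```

Step-by-step execution trace:
1. `val = int('abc')` raises ValueError.
2. `val = 24` is not reached.
3. `except ValueError` matches → val = 68.
Result: 68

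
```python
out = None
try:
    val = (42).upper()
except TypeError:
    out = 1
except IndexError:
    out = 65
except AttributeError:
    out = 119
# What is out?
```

Step-by-step execution trace:
1. `val = (42).upper()` raises AttributeError.
2. `except TypeError` does not match AttributeError; skipped.
3. `except IndexError` does not match AttributeError; skipped.
4. `except AttributeError` matches → out = 119.
Result: 119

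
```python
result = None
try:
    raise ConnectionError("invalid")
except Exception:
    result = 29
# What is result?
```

Step-by-step execution trace:
1. `raise ConnectionError(...)` raises ConnectionError.
2. `except Exception` matches (ConnectionError is a subclass of Exception) → result = 29.
Result: 29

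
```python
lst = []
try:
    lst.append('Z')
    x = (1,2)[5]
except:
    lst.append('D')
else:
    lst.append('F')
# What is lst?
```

Step-by-step execution trace:
1. try: `lst.append('Z')` → lst = ['Z'].
2. `x = (1,2)[5]` raises IndexError.
3. bare `except` matches → `lst.append('D')` → lst = ['Z', 'D'].
4. `else` is skipped (an exception was raised).
Result: ['Z', 'D']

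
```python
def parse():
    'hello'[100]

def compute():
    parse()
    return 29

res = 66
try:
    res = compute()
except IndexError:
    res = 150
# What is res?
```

Step-by-step execution trace:
1. res starts at 66.
2. try: `compute()` calls `parse()`.
3. `parse()` evaluates `'hello'[100]`, which raises IndexError; it propagates through compute (uncaught).
4. `return 29` in compute is not reached; the assignment to res does not complete.
5. `except IndexError` matches → res = 150.
Result: 150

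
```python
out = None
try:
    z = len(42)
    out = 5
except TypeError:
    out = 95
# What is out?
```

Step-by-step execution trace:
1. `z = len(42)` raises TypeError.
2. `out = 5` is not reached.
3. `except TypeError` matches → out = 95.
Result: 95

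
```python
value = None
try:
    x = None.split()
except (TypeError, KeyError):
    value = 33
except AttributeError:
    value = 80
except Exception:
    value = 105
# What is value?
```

Step-by-step execution trace:
1. `x = None.split()` raises AttributeError.
2. `except (TypeError, KeyError)` does not match AttributeError; skipped.
3. `except AttributeError` matches (exact type match) → value = 80.
4. `except Exception` is not reached.
Result: 80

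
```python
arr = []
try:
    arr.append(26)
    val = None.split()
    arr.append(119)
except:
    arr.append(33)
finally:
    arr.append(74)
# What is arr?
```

Step-by-step execution trace:
1. try: `arr.append(26)` → arr = [26].
2. `val = None.split()` raises AttributeError; `arr.append(119)` is not reached.
3. bare `except` matches → `arr.append(33)` → arr = [26, 33].
4. finally always runs: `arr.append(74)` → arr = [26, 33, 74].
Result: [26, 33, 74]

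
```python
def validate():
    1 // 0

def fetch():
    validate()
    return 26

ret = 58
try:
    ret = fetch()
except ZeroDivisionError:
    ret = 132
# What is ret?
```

Step-by-step execution trace:
1. ret starts at 58.
2. try: `fetch()` calls `validate()`.
3. `validate()` evaluates `1 // 0`, which raises ZeroDivisionError; it propagates through fetch (uncaught).
4. `return 26` in fetch is not reached; the assignment to ret does not complete.
5. `except ZeroDivisionError` matches → ret = 132.
Result: 132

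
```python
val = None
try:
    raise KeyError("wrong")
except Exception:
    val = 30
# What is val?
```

Step-by-step execution trace:
1. `raise KeyError(...)` raises KeyError.
2. `except Exception` matches (KeyError is a subclass of Exception) → val = 30.
Result: 30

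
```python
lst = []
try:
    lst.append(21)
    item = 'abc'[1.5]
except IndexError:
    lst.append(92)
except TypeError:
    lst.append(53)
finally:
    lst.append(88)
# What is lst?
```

Step-by-step execution trace:
1. try: `lst.append(21)` → lst = [21].
2. `item = 'abc'[1.5]` raises TypeError.
3. `except IndexError` does not match TypeError; skipped.
4. `except TypeError` matches → `lst.append(53)` → lst = [21, 53].
5. finally always runs: `lst.append(88)` → lst = [21, 53, 88].
Result: [21, 53, 88]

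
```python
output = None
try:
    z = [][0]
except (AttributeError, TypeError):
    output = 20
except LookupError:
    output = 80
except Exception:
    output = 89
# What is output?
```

Step-by-step execution trace:
1. `z = [][0]` raises IndexError.
2. `except (AttributeError, TypeError)` does not match IndexError; skipped.
3. `except LookupError` matches (IndexError is a subclass of LookupError) → output = 80.
4. `except Exception` is not reached.
Result: 80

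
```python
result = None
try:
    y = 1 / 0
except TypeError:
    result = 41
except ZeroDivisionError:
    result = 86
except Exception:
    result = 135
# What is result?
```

Step-by-step execution trace:
1. `y = 1 / 0` raises ZeroDivisionError.
2. `except TypeError` does not match ZeroDivisionError; skipped.
3. `except ZeroDivisionError` matches → result = 86.
4. Remaining except clauses are skipped.
Result: 86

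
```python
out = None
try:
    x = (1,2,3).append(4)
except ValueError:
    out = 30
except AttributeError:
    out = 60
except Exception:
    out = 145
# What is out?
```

Step-by-step execution trace:
1. `x = (1,2,3).append(4)` raises AttributeError.
2. `except ValueError` does not match AttributeError; skipped.
3. `except AttributeError` matches → out = 60.
4. Remaining except clauses are skipped.
Result: 60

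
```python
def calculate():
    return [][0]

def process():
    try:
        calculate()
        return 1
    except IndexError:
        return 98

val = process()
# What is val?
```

Step-by-step execution trace:
1. `process()` calls `calculate()`.
2. `calculate()` evaluates `[][0]`, which raises IndexError; it propagates to the caller.
3. `return 1` is not reached.
4. `except IndexError` in process matches → returns 98.
5. val = 98.
Result: 98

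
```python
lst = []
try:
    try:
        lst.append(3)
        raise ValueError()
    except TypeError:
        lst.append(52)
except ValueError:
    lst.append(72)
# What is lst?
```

Step-by-step execution trace:
1. Inner try: `lst.append(3)` → lst = [3].
2. `raise ValueError()` raises ValueError.
3. Inner `except TypeError` does not match ValueError; exception propagates to outer try.
4. Outer `except ValueError` matches → `lst.append(72)` → lst = [3, 72].
Result: [3, 72]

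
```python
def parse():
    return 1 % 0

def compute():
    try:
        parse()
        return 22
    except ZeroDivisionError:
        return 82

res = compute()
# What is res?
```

Step-by-step execution trace:
1. `compute()` calls `parse()`.
2. `parse()` evaluates `1 % 0`, which raises ZeroDivisionError; it propagates to the caller.
3. `return 22` is not reached.
4. `except ZeroDivisionError` in compute matches → returns 82.
5. res = 82.
Result: 82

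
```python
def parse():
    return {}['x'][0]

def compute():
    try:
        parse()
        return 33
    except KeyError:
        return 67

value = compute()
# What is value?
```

Step-by-step execution trace:
1. `compute()` calls `parse()`.
2. `parse()` evaluates `{}['x'][0]`, which raises KeyError; it propagates to the caller.
3. `return 33` is not reached.
4. `except KeyError` in compute matches → returns 67.
5. value = 67.
Result: 67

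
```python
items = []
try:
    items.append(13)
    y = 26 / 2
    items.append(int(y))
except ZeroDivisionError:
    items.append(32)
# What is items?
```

Step-by-step execution trace:
1. try: `items.append(13)` → items = [13].
2. `y = 26 / 2` → y = 13.0. No exception raised.
3. `items.append(int(y))` → items = [13, 13].
4. `except ZeroDivisionError` is skipped (no exception was raised).
Result: [13, 13]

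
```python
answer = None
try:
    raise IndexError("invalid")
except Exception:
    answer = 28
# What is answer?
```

Step-by-step execution trace:
1. `raise IndexError(...)` raises IndexError.
2. `except Exception` matches (IndexError is a subclass of Exception) → answer = 28.
Result: 28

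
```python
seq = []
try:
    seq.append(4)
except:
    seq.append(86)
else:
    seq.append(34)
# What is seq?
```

Step-by-step execution trace:
1. try: `seq.append(4)` → seq = [4]. No exception raised.
2. `except` is skipped.
3. `else` runs (try completed without exception): `seq.append(34)` → seq = [4, 34].
Result: [4, 34]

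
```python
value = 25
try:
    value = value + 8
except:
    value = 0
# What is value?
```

Step-by-step execution trace:
1. value starts at 25.
2. try: `value = value + 8` → value = 33. No exception raised.
3. `except` is skipped.
Result: 33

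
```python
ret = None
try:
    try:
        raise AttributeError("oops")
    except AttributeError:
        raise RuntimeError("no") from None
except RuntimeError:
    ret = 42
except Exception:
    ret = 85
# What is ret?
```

Step-by-step execution trace:
1. Inner try raises AttributeError; inner `except AttributeError` catches it.
2. `raise RuntimeError(...) from None` raises RuntimeError (from None suppresses __context__, but the active exception is still RuntimeError).
3. Outer `except RuntimeError` matches → ret = 42.
4. `except Exception` is not reached.
Result: 42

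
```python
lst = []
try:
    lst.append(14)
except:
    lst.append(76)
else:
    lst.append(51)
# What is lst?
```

Step-by-step execution trace:
1. try: `lst.append(14)` → lst = [14]. No exception raised.
2. `except` is skipped.
3. `else` runs (try completed without exception): `lst.append(51)` → lst = [14, 51].
Result: [14, 51]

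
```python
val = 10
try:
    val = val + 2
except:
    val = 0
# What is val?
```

Step-by-step execution trace:
1. val starts at 10.
2. try: `val = val + 2` → val = 12. No exception raised.
3. `except` is skipped.
Result: 12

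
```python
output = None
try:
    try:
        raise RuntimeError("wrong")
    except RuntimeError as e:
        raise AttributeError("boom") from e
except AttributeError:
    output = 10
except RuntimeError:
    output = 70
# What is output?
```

Step-by-step execution trace:
1. Inner try raises RuntimeError; inner `except RuntimeError as e` catches it.
2. `raise AttributeError(...) from e` raises AttributeError (RuntimeError is attached as __cause__, but only AttributeError is active).
3. Outer `except AttributeError` matches → output = 10.
4. `except RuntimeError` is not reached.
Result: 10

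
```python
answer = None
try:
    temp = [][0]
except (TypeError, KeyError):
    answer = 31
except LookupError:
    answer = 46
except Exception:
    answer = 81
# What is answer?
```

Step-by-step execution trace:
1. `temp = [][0]` raises IndexError.
2. `except (TypeError, KeyError)` does not match IndexError; skipped.
3. `except LookupError` matches (IndexError is a subclass of LookupError) → answer = 46.
4. `except Exception` is not reached.
Result: 46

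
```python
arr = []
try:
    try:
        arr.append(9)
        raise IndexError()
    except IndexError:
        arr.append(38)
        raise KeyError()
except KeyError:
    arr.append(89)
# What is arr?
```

Step-by-step execution trace:
1. Inner try: `arr.append(9)` → arr = [9].
2. `raise IndexError()` raises IndexError.
3. Inner `except IndexError` matches → `arr.append(38)` → arr = [9, 38].
4. `raise KeyError()` raises KeyError; propagates to outer try.
5. Outer `except KeyError` matches → `arr.append(89)` → arr = [9, 38, 89].
Result: [9, 38, 89]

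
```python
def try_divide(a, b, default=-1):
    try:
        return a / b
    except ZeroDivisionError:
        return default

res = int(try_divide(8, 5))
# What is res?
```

Step-by-step execution trace:
1. `try_divide(8, 5)` enters try: `return 8 / 5` → returns 1.6. No exception raised.
2. `except ZeroDivisionError` is skipped.
3. `int(1.6)` → 1 → res = 1.
Result: 1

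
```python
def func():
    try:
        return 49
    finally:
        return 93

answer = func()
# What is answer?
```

Step-by-step execution trace:
1. `func()` enters try: `return 49` sets pending return value 49.
2. Before returning, `finally: return 93` runs and overrides the pending return.
3. func() returns 93 → answer = 93.
Result: 93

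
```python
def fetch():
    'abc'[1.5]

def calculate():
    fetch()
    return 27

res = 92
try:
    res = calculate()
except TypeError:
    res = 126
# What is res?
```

Step-by-step execution trace:
1. res starts at 92.
2. try: `calculate()` calls `fetch()`.
3. `fetch()` evaluates `'abc'[1.5]`, which raises TypeError; it propagates through calculate (uncaught).
4. `return 27` in calculate is not reached; the assignment to res does not complete.
5. `except TypeError` matches → res = 126.
Result: 126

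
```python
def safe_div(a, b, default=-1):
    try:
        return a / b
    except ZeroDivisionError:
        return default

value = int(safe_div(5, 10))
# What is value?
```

Step-by-step execution trace:
1. `safe_div(5, 10)` enters try: `return 5 / 10` → returns 0.5. No exception raised.
2. `except ZeroDivisionError` is skipped.
3. `int(0.5)` → 0 → value = 0.
Result: 0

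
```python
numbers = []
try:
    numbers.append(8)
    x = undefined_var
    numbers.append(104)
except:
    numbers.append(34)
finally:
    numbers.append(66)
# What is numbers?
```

Step-by-step execution trace:
1. try: `numbers.append(8)` → numbers = [8].
2. `x = undefined_var` raises NameError; `numbers.append(104)` is not reached.
3. bare `except` matches → `numbers.append(34)` → numbers = [8, 34].
4. finally always runs: `numbers.append(66)` → numbers = [8, 34, 66].
Result: [8, 34, 66]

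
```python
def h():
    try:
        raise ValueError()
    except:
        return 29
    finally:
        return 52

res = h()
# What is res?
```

Step-by-step execution trace:
1. `h()` enters try: `raise ValueError()` raises ValueError.
2. bare `except` matches → `return 29` sets pending return value 29.
3. Before returning, `finally: return 52` runs and overrides the pending return.
4. h() returns 52 → res = 52.
Result: 52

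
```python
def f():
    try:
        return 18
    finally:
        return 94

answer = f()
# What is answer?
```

Step-by-step execution trace:
1. `f()` enters try: `return 18` sets pending return value 18.
2. Before returning, `finally: return 94` runs and overrides the pending return.
3. f() returns 94 → answer = 94.
Result: 94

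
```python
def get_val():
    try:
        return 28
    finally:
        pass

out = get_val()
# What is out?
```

Step-by-step execution trace:
1. `get_val()` enters try: `return 28` sets pending return value 28.
2. Before returning, `finally: pass` runs (no effect).
3. get_val() returns 28 → out = 28.
Result: 28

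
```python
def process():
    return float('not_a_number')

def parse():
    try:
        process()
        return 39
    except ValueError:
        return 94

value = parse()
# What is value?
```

Step-by-step execution trace:
1. `parse()` calls `process()`.
2. `process()` evaluates `float('not_a_number')`, which raises ValueError; it propagates to the caller.
3. `return 39` is not reached.
4. `except ValueError` in parse matches → returns 94.
5. value = 94.
Result: 94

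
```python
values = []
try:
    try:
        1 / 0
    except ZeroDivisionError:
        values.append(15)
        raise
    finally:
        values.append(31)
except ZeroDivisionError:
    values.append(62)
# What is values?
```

Step-by-step execution trace:
1. Inner try: `1 / 0` raises ZeroDivisionError.
2. Inner `except ZeroDivisionError` matches → `values.append(15)` → values = [15].
3. bare `raise` re-raises ZeroDivisionError.
4. Inner `finally` runs during unwinding: `values.append(31)` → values = [15, 31].
5. Outer `except ZeroDivisionError` matches → `values.append(62)` → values = [15, 31, 62].
Result: [15, 31, 62]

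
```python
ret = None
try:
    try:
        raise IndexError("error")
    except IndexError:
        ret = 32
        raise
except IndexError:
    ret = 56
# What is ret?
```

Step-by-step execution trace:
1. Inner try: `raise IndexError("error")` raises IndexError.
2. Inner `except IndexError` matches → ret = 32.
3. bare `raise` re-raises the same IndexError.
4. Outer `except IndexError` matches → ret = 56.
Result: 56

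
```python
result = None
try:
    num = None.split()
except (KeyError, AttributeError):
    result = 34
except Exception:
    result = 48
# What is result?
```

Step-by-step execution trace:
1. `num = None.split()` raises AttributeError.
2. `except (KeyError, AttributeError)` matches (AttributeError is in the tuple) → result = 34.
3. `except Exception` is not reached.
Result: 34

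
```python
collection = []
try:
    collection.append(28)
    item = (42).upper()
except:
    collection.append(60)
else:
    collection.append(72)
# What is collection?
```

Step-by-step execution trace:
1. try: `collection.append(28)` → collection = [28].
2. `item = (42).upper()` raises AttributeError.
3. bare `except` matches → `collection.append(60)` → collection = [28, 60].
4. `else` is skipped (an exception was raised).
Result: [28, 60]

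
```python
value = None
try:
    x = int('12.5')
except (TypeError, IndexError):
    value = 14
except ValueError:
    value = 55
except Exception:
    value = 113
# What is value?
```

Step-by-step execution trace:
1. `x = int('12.5')` raises ValueError.
2. `except (TypeError, IndexError)` does not match ValueError; skipped.
3. `except ValueError` matches (exact type match) → value = 55.
4. `except Exception` is not reached.
Result: 55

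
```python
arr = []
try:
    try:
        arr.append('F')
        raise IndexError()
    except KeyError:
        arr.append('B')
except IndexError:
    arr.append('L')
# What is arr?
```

Step-by-step execution trace:
1. Inner try: `arr.append('F')` → arr = ['F'].
2. `raise IndexError()` raises IndexError.
3. Inner `except KeyError` does not match IndexError; exception propagates to outer try.
4. Outer `except IndexError` matches → `arr.append('L')` → arr = ['F', 'L'].
Result: ['F', 'L']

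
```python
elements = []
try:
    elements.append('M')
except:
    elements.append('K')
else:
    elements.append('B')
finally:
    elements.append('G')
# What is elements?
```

Step-by-step execution trace:
1. try: `elements.append('M')` → elements = ['M']. No exception raised.
2. `except` is skipped.
3. `else` runs: `elements.append('B')` → elements = ['M', 'B'].
4. `finally` always runs: `elements.append('G')` → elements = ['M', 'B', 'G'].
Result: ['M', 'B', 'G']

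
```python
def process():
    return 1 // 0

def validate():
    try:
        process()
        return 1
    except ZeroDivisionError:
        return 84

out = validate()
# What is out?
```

Step-by-step execution trace:
1. `validate()` calls `process()`.
2. `process()` evaluates `1 // 0`, which raises ZeroDivisionError; it propagates to the caller.
3. `return 1` is not reached.
4. `except ZeroDivisionError` in validate matches → returns 84.
5. out = 84.
Result: 84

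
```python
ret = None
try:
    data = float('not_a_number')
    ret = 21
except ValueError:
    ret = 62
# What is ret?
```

Step-by-step execution trace:
1. `data = float('not_a_number')` raises ValueError.
2. `ret = 21` is not reached.
3. `except ValueError` matches → ret = 62.
Result: 62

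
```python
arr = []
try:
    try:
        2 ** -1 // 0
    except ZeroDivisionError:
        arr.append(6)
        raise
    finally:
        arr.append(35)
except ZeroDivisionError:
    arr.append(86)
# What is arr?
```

Step-by-step execution trace:
1. Inner try: `2 ** -1 // 0` raises ZeroDivisionError.
2. Inner `except ZeroDivisionError` matches → `arr.append(6)` → arr = [6].
3. bare `raise` re-raises ZeroDivisionError.
4. Inner `finally` runs during unwinding: `arr.append(35)` → arr = [6, 35].
5. Outer `except ZeroDivisionError` matches → `arr.append(86)` → arr = [6, 35, 86].
Result: [6, 35, 86]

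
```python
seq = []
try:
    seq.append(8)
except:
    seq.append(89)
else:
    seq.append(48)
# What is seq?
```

Step-by-step execution trace:
1. try: `seq.append(8)` → seq = [8]. No exception raised.
2. `except` is skipped.
3. `else` runs (try completed without exception): `seq.append(48)` → seq = [8, 48].
Result: [8, 48]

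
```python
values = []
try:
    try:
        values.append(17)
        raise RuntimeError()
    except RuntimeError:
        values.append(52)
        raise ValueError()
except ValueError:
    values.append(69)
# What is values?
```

Step-by-step execution trace:
1. Inner try: `values.append(17)` → values = [17].
2. `raise RuntimeError()` raises RuntimeError.
3. Inner `except RuntimeError` matches → `values.append(52)` → values = [17, 52].
4. `raise ValueError()` raises ValueError; propagates to outer try.
5. Outer `except ValueError` matches → `values.append(69)` → values = [17, 52, 69].
Result: [17, 52, 69]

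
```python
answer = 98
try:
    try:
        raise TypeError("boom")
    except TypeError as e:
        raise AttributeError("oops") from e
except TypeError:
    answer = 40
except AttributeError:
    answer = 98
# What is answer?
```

Step-by-step execution trace:
1. Inner try raises TypeError; inner `except TypeError as e` catches it.
2. `raise AttributeError(...) from e` raises AttributeError (TypeError is attached as __cause__, but only AttributeError is active).
3. Outer `except TypeError` does not match AttributeError; skipped.
4. Outer `except AttributeError` matches → answer = 98.
Result: 98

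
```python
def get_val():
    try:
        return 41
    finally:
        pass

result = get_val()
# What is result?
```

Step-by-step execution trace:
1. `get_val()` enters try: `return 41` sets pending return value 41.
2. Before returning, `finally: pass` runs (no effect).
3. get_val() returns 41 → result = 41.
Result: 41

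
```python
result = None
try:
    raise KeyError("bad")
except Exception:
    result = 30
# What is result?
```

Step-by-step execution trace:
1. `raise KeyError(...)` raises KeyError.
2. `except Exception` matches (KeyError is a subclass of Exception) → result = 30.
Result: 30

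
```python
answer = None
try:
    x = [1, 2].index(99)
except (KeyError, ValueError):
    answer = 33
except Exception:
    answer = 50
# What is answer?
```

Step-by-step execution trace:
1. `x = [1, 2].index(99)` raises ValueError.
2. `except (KeyError, ValueError)` matches (ValueError is in the tuple) → answer = 33.
3. `except Exception` is not reached.
Result: 33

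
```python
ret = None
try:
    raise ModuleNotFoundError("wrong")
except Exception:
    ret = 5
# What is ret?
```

Step-by-step execution trace:
1. `raise ModuleNotFoundError(...)` raises ModuleNotFoundError.
2. `except Exception` matches (ModuleNotFoundError is a subclass of Exception) → ret = 5.
Result: 5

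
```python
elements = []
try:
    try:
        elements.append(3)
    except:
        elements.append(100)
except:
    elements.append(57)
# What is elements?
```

Step-by-step execution trace:
1. Inner try: `elements.append(3)` → elements = [3]. No exception raised.
2. Inner `except` is skipped.
3. Inner try completes normally; outer `except` is skipped.
Result: [3]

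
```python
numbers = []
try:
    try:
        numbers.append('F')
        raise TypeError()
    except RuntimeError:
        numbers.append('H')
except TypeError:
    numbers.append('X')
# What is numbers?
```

Step-by-step execution trace:
1. Inner try: `numbers.append('F')` → numbers = ['F'].
2. `raise TypeError()` raises TypeError.
3. Inner `except RuntimeError` does not match TypeError; exception propagates to outer try.
4. Outer `except TypeError` matches → `numbers.append('X')` → numbers = ['F', 'X'].
Result: ['F', 'X']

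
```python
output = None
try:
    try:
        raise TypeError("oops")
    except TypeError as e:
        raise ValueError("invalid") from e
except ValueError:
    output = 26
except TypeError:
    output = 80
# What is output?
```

Step-by-step execution trace:
1. Inner try raises TypeError; inner `except TypeError as e` catches it.
2. `raise ValueError(...) from e` raises ValueError (TypeError is attached as __cause__, but only ValueError is active).
3. Outer `except ValueError` matches → output = 26.
4. `except TypeError` is not reached.
Result: 26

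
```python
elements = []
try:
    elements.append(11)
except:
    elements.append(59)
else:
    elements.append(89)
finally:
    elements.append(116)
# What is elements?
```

Step-by-step execution trace:
1. try: `elements.append(11)` → elements = [11]. No exception raised.
2. `except` is skipped.
3. `else` runs: `elements.append(89)` → elements = [11, 89].
4. `finally` always runs: `elements.append(116)` → elements = [11, 89, 116].
Result: [11, 89, 116]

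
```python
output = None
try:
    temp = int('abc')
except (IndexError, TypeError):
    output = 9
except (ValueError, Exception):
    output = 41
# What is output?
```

Step-by-step execution trace:
1. `temp = int('abc')` raises ValueError.
2. `except (IndexError, TypeError)` does not match ValueError; skipped.
3. `except (ValueError, Exception)` matches (ValueError is in the tuple) → output = 41.
Result: 41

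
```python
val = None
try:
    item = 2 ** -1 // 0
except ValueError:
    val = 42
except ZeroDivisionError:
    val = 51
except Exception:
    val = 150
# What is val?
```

Step-by-step execution trace:
1. `item = 2 ** -1 // 0` raises ZeroDivisionError.
2. `except ValueError` does not match ZeroDivisionError; skipped.
3. `except ZeroDivisionError` matches → val = 51.
4. Remaining except clauses are skipped.
Result: 51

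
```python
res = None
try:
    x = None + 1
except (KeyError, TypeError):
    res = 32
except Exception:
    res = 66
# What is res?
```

Step-by-step execution trace:
1. `x = None + 1` raises TypeError.
2. `except (KeyError, TypeError)` matches (TypeError is in the tuple) → res = 32.
3. `except Exception` is not reached.
Result: 32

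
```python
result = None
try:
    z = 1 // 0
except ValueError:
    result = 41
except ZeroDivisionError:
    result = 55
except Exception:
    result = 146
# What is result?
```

Step-by-step execution trace:
1. `z = 1 // 0` raises ZeroDivisionError.
2. `except ValueError` does not match ZeroDivisionError; skipped.
3. `except ZeroDivisionError` matches → result = 55.
4. Remaining except clauses are skipped.
Result: 55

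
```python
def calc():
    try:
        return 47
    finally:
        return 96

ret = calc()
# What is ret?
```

Step-by-step execution trace:
1. `calc()` enters try: `return 47` sets pending return value 47.
2. Before returning, `finally: return 96` runs and overrides the pending return.
3. calc() returns 96 → ret = 96.
Result: 96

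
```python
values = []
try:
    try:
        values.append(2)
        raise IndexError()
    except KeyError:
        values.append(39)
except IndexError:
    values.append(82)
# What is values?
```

Step-by-step execution trace:
1. Inner try: `values.append(2)` → values = [2].
2. `raise IndexError()` raises IndexError.
3. Inner `except KeyError` does not match IndexError; exception propagates to outer try.
4. Outer `except IndexError` matches → `values.append(82)` → values = [2, 82].
Result: [2, 82]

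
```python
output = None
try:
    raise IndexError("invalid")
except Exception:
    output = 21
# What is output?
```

Step-by-step execution trace:
1. `raise IndexError(...)` raises IndexError.
2. `except Exception` matches (IndexError is a subclass of Exception) → output = 21.
Result: 21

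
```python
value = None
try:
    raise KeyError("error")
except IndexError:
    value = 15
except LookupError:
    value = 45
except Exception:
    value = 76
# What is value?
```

Step-by-step execution trace:
1. `raise KeyError(...)` raises KeyError.
2. `except IndexError` does not match (KeyError is not a subclass of IndexError); skipped.
3. `except LookupError` matches (KeyError is a subclass of LookupError) → value = 45.
4. `except Exception` is not reached.
Result: 45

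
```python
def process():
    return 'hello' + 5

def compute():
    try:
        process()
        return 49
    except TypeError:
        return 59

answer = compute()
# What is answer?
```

Step-by-step execution trace:
1. `compute()` calls `process()`.
2. `process()` evaluates `'hello' + 5`, which raises TypeError; it propagates to the caller.
3. `return 49` is not reached.
4. `except TypeError` in compute matches → returns 59.
5. answer = 59.
Result: 59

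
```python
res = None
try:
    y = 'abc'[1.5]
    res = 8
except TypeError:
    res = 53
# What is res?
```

Step-by-step execution trace:
1. `y = 'abc'[1.5]` raises TypeError.
2. `res = 8` is not reached.
3. `except TypeError` matches → res = 53.
Result: 53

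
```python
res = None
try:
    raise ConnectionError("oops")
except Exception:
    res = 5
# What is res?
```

Step-by-step execution trace:
1. `raise ConnectionError(...)` raises ConnectionError.
2. `except Exception` matches (ConnectionError is a subclass of Exception) → res = 5.
Result: 5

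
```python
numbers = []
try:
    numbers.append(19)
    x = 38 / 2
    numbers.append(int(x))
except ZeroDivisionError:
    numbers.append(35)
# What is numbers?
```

Step-by-step execution trace:
1. try: `numbers.append(19)` → numbers = [19].
2. `x = 38 / 2` → x = 19.0. No exception raised.
3. `numbers.append(int(x))` → numbers = [19, 19].
4. `except ZeroDivisionError` is skipped (no exception was raised).
Result: [19, 19]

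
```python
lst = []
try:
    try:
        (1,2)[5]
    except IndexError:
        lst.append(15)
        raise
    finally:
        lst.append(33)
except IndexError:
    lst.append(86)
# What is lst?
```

Step-by-step execution trace:
1. Inner try: `(1,2)[5]` raises IndexError.
2. Inner `except IndexError` matches → `lst.append(15)` → lst = [15].
3. bare `raise` re-raises IndexError.
4. Inner `finally` runs during unwinding: `lst.append(33)` → lst = [15, 33].
5. Outer `except IndexError` matches → `lst.append(86)` → lst = [15, 33, 86].
Result: [15, 33, 86]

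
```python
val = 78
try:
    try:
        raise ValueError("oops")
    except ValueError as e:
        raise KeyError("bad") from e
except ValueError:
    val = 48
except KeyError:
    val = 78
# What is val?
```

Step-by-step execution trace:
1. Inner try raises ValueError; inner `except ValueError as e` catches it.
2. `raise KeyError(...) from e` raises KeyError (ValueError is attached as __cause__, but only KeyError is active).
3. Outer `except ValueError` does not match KeyError; skipped.
4. Outer `except KeyError` matches → val = 78.
Result: 78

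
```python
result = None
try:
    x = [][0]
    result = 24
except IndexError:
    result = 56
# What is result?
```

Step-by-step execution trace:
1. `x = [][0]` raises IndexError.
2. `result = 24` is not reached.
3. `except IndexError` matches → result = 56.
Result: 56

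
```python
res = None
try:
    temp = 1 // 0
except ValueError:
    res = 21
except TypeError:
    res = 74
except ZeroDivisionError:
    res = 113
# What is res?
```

Step-by-step execution trace:
1. `temp = 1 // 0` raises ZeroDivisionError.
2. `except ValueError` does not match ZeroDivisionError; skipped.
3. `except TypeError` does not match ZeroDivisionError; skipped.
4. `except ZeroDivisionError` matches → res = 113.
Result: 113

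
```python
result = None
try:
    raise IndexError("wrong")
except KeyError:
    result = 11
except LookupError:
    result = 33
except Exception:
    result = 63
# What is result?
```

Step-by-step execution trace:
1. `raise IndexError(...)` raises IndexError.
2. `except KeyError` does not match (IndexError is not a subclass of KeyError); skipped.
3. `except LookupError` matches (IndexError is a subclass of LookupError) → result = 33.
4. `except Exception` is not reached.
Result: 33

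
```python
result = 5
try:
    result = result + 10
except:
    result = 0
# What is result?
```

Step-by-step execution trace:
1. result starts at 5.
2. try: `result = result + 10` → result = 15. No exception raised.
3. `except` is skipped.
Result: 15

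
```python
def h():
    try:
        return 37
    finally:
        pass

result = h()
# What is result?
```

Step-by-step execution trace:
1. `h()` enters try: `return 37` sets pending return value 37.
2. Before returning, `finally: pass` runs (no effect).
3. h() returns 37 → result = 37.
Result: 37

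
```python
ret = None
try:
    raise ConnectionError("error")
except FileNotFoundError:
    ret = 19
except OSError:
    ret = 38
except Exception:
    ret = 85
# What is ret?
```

Step-by-step execution trace:
1. `raise ConnectionError(...)` raises ConnectionError.
2. `except FileNotFoundError` does not match (ConnectionError is not a subclass of FileNotFoundError); skipped.
3. `except OSError` matches (ConnectionError is a subclass of OSError) → ret = 38.
4. `except Exception` is not reached.
Result: 38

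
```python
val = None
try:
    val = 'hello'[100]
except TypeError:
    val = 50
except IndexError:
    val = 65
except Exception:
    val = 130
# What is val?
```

Step-by-step execution trace:
1. `val = 'hello'[100]` raises IndexError.
2. `except TypeError` does not match IndexError; skipped.
3. `except IndexError` matches → val = 65.
4. Remaining except clauses are skipped.
Result: 65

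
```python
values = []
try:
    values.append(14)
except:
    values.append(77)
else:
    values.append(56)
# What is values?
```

Step-by-step execution trace:
1. try: `values.append(14)` → values = [14]. No exception raised.
2. `except` is skipped.
3. `else` runs (try completed without exception): `values.append(56)` → values = [14, 56].
Result: [14, 56]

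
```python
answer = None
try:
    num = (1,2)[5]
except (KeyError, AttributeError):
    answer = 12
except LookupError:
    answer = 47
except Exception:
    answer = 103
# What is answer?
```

Step-by-step execution trace:
1. `num = (1,2)[5]` raises IndexError.
2. `except (KeyError, AttributeError)` does not match IndexError; skipped.
3. `except LookupError` matches (IndexError is a subclass of LookupError) → answer = 47.
4. `except Exception` is not reached.
Result: 47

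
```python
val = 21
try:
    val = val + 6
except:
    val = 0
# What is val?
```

Step-by-step execution trace:
1. val starts at 21.
2. try: `val = val + 6` → val = 27. No exception raised.
3. `except` is skipped.
Result: 27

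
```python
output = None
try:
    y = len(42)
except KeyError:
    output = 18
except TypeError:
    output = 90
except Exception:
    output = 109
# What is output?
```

Step-by-step execution trace:
1. `y = len(42)` raises TypeError.
2. `except KeyError` does not match TypeError; skipped.
3. `except TypeError` matches → output = 90.
4. Remaining except clauses are skipped.
Result: 90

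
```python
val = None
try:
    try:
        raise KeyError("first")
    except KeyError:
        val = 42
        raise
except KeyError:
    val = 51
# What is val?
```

Step-by-step execution trace:
1. Inner try: `raise KeyError("first")` raises KeyError.
2. Inner `except KeyError` matches → val = 42.
3. bare `raise` re-raises the same KeyError.
4. Outer `except KeyError` matches → val = 51.
Result: 51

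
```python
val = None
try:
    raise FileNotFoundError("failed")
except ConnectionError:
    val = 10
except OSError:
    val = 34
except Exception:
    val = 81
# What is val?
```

Step-by-step execution trace:
1. `raise FileNotFoundError(...)` raises FileNotFoundError.
2. `except ConnectionError` does not match (FileNotFoundError is not a subclass of ConnectionError); skipped.
3. `except OSError` matches (FileNotFoundError is a subclass of OSError) → val = 34.
4. `except Exception` is not reached.
Result: 34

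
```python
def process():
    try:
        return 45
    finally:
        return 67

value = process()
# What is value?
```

Step-by-step execution trace:
1. `process()` enters try: `return 45` sets pending return value 45.
2. Before returning, `finally: return 67` runs and overrides the pending return.
3. process() returns 67 → value = 67.
Result: 67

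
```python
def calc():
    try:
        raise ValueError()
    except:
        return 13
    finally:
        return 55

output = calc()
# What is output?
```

Step-by-step execution trace:
1. `calc()` enters try: `raise ValueError()` raises ValueError.
2. bare `except` matches → `return 13` sets pending return value 13.
3. Before returning, `finally: return 55` runs and overrides the pending return.
4. calc() returns 55 → output = 55.
Result: 55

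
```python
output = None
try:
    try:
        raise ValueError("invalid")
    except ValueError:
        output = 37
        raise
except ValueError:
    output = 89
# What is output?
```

Step-by-step execution trace:
1. Inner try: `raise ValueError("invalid")` raises ValueError.
2. Inner `except ValueError` matches → output = 37.
3. bare `raise` re-raises the same ValueError.
4. Outer `except ValueError` matches → output = 89.
Result: 89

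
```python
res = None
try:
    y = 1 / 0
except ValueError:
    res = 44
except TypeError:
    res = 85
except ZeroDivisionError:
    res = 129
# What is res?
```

Step-by-step execution trace:
1. `y = 1 / 0` raises ZeroDivisionError.
2. `except ValueError` does not match ZeroDivisionError; skipped.
3. `except TypeError` does not match ZeroDivisionError; skipped.
4. `except ZeroDivisionError` matches → res = 129.
Result: 129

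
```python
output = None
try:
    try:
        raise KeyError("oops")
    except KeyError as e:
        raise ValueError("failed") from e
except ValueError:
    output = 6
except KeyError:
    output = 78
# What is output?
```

Step-by-step execution trace:
1. Inner try raises KeyError; inner `except KeyError as e` catches it.
2. `raise ValueError(...) from e` raises ValueError (KeyError is attached as __cause__, but only ValueError is active).
3. Outer `except ValueError` matches → output = 6.
4. `except KeyError` is not reached.
Result: 6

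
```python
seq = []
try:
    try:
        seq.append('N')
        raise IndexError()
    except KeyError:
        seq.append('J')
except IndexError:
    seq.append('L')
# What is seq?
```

Step-by-step execution trace:
1. Inner try: `seq.append('N')` → seq = ['N'].
2. `raise IndexError()` raises IndexError.
3. Inner `except KeyError` does not match IndexError; exception propagates to outer try.
4. Outer `except IndexError` matches → `seq.append('L')` → seq = ['N', 'L'].
Result: ['N', 'L']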